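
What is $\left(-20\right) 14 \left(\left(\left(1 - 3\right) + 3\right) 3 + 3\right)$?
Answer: $-1680$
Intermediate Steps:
$\left(-20\right) 14 \left(\left(\left(1 - 3\right) + 3\right) 3 + 3\right) = - 280 \left(\left(-2 + 3\right) 3 + 3\right) = - 280 \left(1 \cdot 3 + 3\right) = - 280 \left(3 + 3\right) = \left(-280\right) 6 = -1680$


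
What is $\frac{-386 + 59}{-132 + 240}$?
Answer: $- \frac{109}{36} \approx -3.0278$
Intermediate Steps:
$\frac{-386 + 59}{-132 + 240} = - \frac{327}{108} = \left(-327\right) \frac{1}{108} = - \frac{109}{36}$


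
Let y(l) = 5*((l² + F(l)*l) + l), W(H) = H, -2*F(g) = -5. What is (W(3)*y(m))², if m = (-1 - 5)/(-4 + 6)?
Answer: 2025/4 ≈ 506.25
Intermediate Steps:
F(g) = 5/2 (F(g) = -½*(-5) = 5/2)
m = -3 (m = -6/2 = -6*½ = -3)
y(l) = 5*l² + 35*l/2 (y(l) = 5*((l² + 5*l/2) + l) = 5*(l² + 7*l/2) = 5*l² + 35*l/2)
(W(3)*y(m))² = (3*((5/2)*(-3)*(7 + 2*(-3))))² = (3*((5/2)*(-3)*(7 - 6)))² = (3*((5/2)*(-3)*1))² = (3*(-15/2))² = (-45/2)² = 2025/4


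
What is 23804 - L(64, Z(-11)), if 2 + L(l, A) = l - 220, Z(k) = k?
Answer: 23962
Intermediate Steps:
L(l, A) = -222 + l (L(l, A) = -2 + (l - 220) = -2 + (-220 + l) = -222 + l)
23804 - L(64, Z(-11)) = 23804 - (-222 + 64) = 23804 - 1*(-158) = 23804 + 158 = 23962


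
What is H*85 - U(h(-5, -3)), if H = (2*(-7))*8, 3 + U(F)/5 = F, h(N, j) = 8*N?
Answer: -9305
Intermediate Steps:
U(F) = -15 + 5*F
H = -112 (H = -14*8 = -112)
H*85 - U(h(-5, -3)) = -112*85 - (-15 + 5*(8*(-5))) = -9520 - (-15 + 5*(-40)) = -9520 - (-15 - 200) = -9520 - 1*(-215) = -9520 + 215 = -9305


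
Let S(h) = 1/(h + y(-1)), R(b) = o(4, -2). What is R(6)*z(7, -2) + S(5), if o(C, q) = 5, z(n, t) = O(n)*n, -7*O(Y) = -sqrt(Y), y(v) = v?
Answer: 1/4 + 5*sqrt(7) ≈ 13.479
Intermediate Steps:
O(Y) = sqrt(Y)/7 (O(Y) = -(-1)*sqrt(Y)/7 = sqrt(Y)/7)
z(n, t) = n**(3/2)/7 (z(n, t) = (sqrt(n)/7)*n = n**(3/2)/7)
R(b) = 5
S(h) = 1/(-1 + h) (S(h) = 1/(h - 1) = 1/(-1 + h))
R(6)*z(7, -2) + S(5) = 5*(7**(3/2)/7) + 1/(-1 + 5) = 5*((7*sqrt(7))/7) + 1/4 = 5*sqrt(7) + 1/4 = 1/4 + 5*sqrt(7)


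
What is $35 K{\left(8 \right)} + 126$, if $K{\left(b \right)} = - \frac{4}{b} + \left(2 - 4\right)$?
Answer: $\frac{77}{2} \approx 38.5$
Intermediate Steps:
$K{\left(b \right)} = -2 - \frac{4}{b}$ ($K{\left(b \right)} = - \frac{4}{b} + \left(2 - 4\right) = - \frac{4}{b} - 2 = -2 - \frac{4}{b}$)
$35 K{\left(8 \right)} + 126 = 35 \left(-2 - \frac{4}{8}\right) + 126 = 35 \left(-2 - \frac{1}{2}\right) + 126 = 35 \left(- \frac{5}{2}\right) + 126 = - \frac{175}{2} + 126 = \frac{77}{2}$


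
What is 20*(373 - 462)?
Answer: -1780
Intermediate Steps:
20*(373 - 462) = 20*(-89) = -1780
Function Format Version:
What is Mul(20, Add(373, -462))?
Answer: -1780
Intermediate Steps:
Mul(20, Add(373, -462)) = Mul(20, -89) = -1780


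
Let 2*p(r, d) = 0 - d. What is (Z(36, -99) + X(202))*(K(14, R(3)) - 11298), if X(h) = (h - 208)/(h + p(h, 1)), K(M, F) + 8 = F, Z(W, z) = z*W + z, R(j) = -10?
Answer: 16704690516/403 ≈ 4.1451e+7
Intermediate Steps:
Z(W, z) = z + W*z (Z(W, z) = W*z + z = z + W*z)
p(r, d) = -d/2 (p(r, d) = (0 - d)/2 = (-d)/2 = -d/2)
K(M, F) = -8 + F
X(h) = (-208 + h)/(-½ + h) (X(h) = (h - 208)/(h - ½*1) = (-208 + h)/(h - ½) = (-208 + h)/(-½ + h))
(Z(36, -99) + X(202))*(K(14, R(3)) - 11298) = (-99*(1 + 36) + 2*(-208 + 202)/(-1 + 2*202))*((-8 - 10) - 11298) = (-99*37 + 2*(-6)/(-1 + 404))*(-18 - 11298) = (-3663 + 2*(-6)/403)*(-11316) = (-3663 + 2*(1/403)*(-6))*(-11316) = (-3663 - 12/403)*(-11316) = -1476201/403*(-11316) = 16704690516/403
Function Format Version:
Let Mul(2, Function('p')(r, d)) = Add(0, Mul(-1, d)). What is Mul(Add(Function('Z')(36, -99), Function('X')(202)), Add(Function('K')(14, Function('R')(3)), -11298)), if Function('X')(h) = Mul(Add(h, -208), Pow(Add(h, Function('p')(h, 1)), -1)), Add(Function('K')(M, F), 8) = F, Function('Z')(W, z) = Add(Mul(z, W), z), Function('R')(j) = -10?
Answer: Rational(16704690516, 403) ≈ 4.1451e+7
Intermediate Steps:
Function('Z')(W, z) = Add(z, Mul(W, z)) (Function('Z')(W, z) = Add(Mul(W, z), z) = Add(z, Mul(W, z)))
Function('p')(r, d) = Mul(Rational(-1, 2), d) (Function('p')(r, d) = Mul(Rational(1, 2), Add(0, Mul(-1, d))) = Mul(Rational(1, 2), Mul(-1, d)) = Mul(Rational(-1, 2), d))
Function('K')(M, F) = Add(-8, F)
Function('X')(h) = Mul(Pow(Add(Rational(-1, 2), h), -1), Add(-208, h)) (Function('X')(h) = Mul(Add(h, -208), Pow(Add(h, Mul(Rational(-1, 2), 1)), -1)) = Mul(Add(-208, h), Pow(Add(h, Rational(-1, 2)), -1)) = Mul(Add(-208, h), Pow(Add(Rational(-1, 2), h), -1)) = Mul(Pow(Add(Rational(-1, 2), h), -1), Add(-208, h)))
Mul(Add(Function('Z')(36, -99), Function('X')(202)), Add(Function('K')(14, Function('R')(3)), -11298)) = Mul(Add(Mul(-99, Add(1, 36)), Mul(2, Pow(Add(-1, Mul(2, 202)), -1), Add(-208, 202))), Add(Add(-8, -10), -11298)) = Mul(Add(Mul(-99, 37), Mul(2, Pow(Add(-1, 404), -1), -6)), Add(-18, -11298)) = Mul(Add(-3663, Mul(2, Pow(403, -1), -6)), -11316) = Mul(Add(-3663, Mul(2, Rational(1, 403), -6)), -11316) = Mul(Add(-3663, Rational(-12, 403)), -11316) = Mul(Rational(-1476201, 403), -11316) = Rational(16704690516, 403)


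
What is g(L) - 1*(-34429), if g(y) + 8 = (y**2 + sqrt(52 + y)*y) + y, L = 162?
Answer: 60827 + 162*sqrt(214) ≈ 63197.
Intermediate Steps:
g(y) = -8 + y + y**2 + y*sqrt(52 + y) (g(y) = -8 + ((y**2 + sqrt(52 + y)*y) + y) = -8 + ((y**2 + y*sqrt(52 + y)) + y) = -8 + (y + y**2 + y*sqrt(52 + y)) = -8 + y + y**2 + y*sqrt(52 + y))
g(L) - 1*(-34429) = (-8 + 162 + 162**2 + 162*sqrt(52 + 162)) - 1*(-34429) = (-8 + 162 + 26244 + 162*sqrt(214)) + 34429 = (26398 + 162*sqrt(214)) + 34429 = 60827 + 162*sqrt(214)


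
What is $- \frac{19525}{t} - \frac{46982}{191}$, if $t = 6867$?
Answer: $- \frac{326354669}{1311597} \approx -248.82$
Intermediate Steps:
$- \frac{19525}{t} - \frac{46982}{191} = - \frac{19525}{6867} - \frac{46982}{191} = - \frac{326354669}{1311597}$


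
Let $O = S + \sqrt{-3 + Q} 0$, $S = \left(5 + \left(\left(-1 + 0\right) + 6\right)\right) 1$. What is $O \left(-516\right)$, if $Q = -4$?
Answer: $-5160$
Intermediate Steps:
$S = 10$ ($S = \left(5 + \left(-1 + 6\right)\right) 1 = \left(5 + 5\right) 1 = 10 \cdot 1 = 10$)
$O = 10$ ($O = 10 + \sqrt{-3 - 4} \cdot 0 = 10 + \sqrt{-7} \cdot 0 = 10 + i \sqrt{7} \cdot 0 = 10 + 0 = 10$)
$O \left(-516\right) = 10 \left(-516\right) = -5160$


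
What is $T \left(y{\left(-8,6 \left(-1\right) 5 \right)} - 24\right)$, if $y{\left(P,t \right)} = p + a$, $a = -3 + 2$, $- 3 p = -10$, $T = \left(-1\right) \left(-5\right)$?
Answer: $- \frac{325}{3} \approx -108.33$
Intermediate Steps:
$T = 5$
$p = \frac{10}{3}$ ($p = \left(- \frac{1}{3}\right) \left(-10\right) = \frac{10}{3} \approx 3.3333$)
$a = -1$
$y{\left(P,t \right)} = \frac{7}{3}$ ($y{\left(P,t \right)} = \frac{10}{3} - 1 = \frac{7}{3}$)
$T \left(y{\left(-8,6 \left(-1\right) 5 \right)} - 24\right) = 5 \left(\frac{7}{3} - 24\right) = 5 \left(- \frac{65}{3}\right) = - \frac{325}{3}$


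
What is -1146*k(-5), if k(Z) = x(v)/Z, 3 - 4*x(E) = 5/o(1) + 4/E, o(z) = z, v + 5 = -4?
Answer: -1337/15 ≈ -89.133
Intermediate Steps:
v = -9 (v = -5 - 4 = -9)
x(E) = -½ - 1/E (x(E) = ¾ - (5/1 + 4/E)/4 = ¾ - (5*1 + 4/E)/4 = ¾ - (5 + 4/E)/4 = ¾ + (-5/4 - 1/E) = -½ - 1/E)
k(Z) = -7/(18*Z) (k(Z) = ((½)*(-2 - 1*(-9))/(-9))/Z = ((½)*(-⅑)*(-2 + 9))/Z = ((½)*(-⅑)*7)/Z = -7/(18*Z))
-1146*k(-5) = -(-1337)/(3*(-5)) = -(-1337)*(-1)/(3*5) = -1146*7/90 = -1337/15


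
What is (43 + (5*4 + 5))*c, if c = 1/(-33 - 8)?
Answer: -68/41 ≈ -1.6585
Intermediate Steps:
c = -1/41 (c = 1/(-41) = -1/41 ≈ -0.024390)
(43 + (5*4 + 5))*c = (43 + (5*4 + 5))*(-1/41) = (43 + (20 + 5))*(-1/41) = (43 + 25)*(-1/41) = 68*(-1/41) = -68/41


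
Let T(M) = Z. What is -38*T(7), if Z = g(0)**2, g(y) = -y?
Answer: 0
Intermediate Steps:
Z = 0 (Z = (-1*0)**2 = 0**2 = 0)
T(M) = 0
-38*T(7) = -38*0 = 0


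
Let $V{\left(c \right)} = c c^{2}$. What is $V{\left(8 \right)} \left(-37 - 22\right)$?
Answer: $-30208$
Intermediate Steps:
$V{\left(c \right)} = c^{3}$
$V{\left(8 \right)} \left(-37 - 22\right) = 8^{3} \left(-37 - 22\right) = 512 \left(-59\right) = -30208$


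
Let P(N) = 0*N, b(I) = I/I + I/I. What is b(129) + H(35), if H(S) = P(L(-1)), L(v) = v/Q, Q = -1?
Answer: 2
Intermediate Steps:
b(I) = 2 (b(I) = 1 + 1 = 2)
L(v) = -v (L(v) = v/(-1) = v*(-1) = -v)
P(N) = 0
H(S) = 0
b(129) + H(35) = 2 + 0 = 2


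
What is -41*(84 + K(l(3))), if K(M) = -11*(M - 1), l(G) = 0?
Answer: -3895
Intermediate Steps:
K(M) = 11 - 11*M (K(M) = -11*(-1 + M) = 11 - 11*M)
-41*(84 + K(l(3))) = -41*(84 + (11 - 11*0)) = -41*(84 + (11 + 0)) = -41*(84 + 11) = -41*95 = -3895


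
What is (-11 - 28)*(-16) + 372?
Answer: 996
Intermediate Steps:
(-11 - 28)*(-16) + 372 = -39*(-16) + 372 = 624 + 372 = 996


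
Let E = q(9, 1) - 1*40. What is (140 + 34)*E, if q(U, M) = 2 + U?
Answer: -5046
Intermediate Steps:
E = -29 (E = (2 + 9) - 1*40 = 11 - 40 = -29)
(140 + 34)*E = (140 + 34)*(-29) = 174*(-29) = -5046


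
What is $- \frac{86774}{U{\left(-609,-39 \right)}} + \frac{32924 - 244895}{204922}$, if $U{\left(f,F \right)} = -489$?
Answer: $\frac{17678247809}{100206858} \approx 176.42$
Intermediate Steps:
$- \frac{86774}{U{\left(-609,-39 \right)}} + \frac{32924 - 244895}{204922} = - \frac{86774}{-489} + \frac{32924 - 244895}{204922} = \left(-86774\right) \left(- \frac{1}{489}\right) - \frac{211971}{204922} = \frac{86774}{489} - \frac{211971}{204922} = \frac{17678247809}{100206858}$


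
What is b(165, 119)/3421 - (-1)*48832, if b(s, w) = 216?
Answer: 167054488/3421 ≈ 48832.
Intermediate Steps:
b(165, 119)/3421 - (-1)*48832 = 216/3421 - (-1)*48832 = 216*(1/3421) - 1*(-48832) = 216/3421 + 48832 = 167054488/3421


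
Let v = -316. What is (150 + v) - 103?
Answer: -269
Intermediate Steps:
(150 + v) - 103 = (150 - 316) - 103 = -166 - 103 = -269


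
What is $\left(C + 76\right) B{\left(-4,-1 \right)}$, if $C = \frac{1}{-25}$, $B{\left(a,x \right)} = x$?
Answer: $- \frac{1899}{25} \approx -75.96$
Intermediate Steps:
$C = - \frac{1}{25} \approx -0.04$
$\left(C + 76\right) B{\left(-4,-1 \right)} = \left(- \frac{1}{25} + 76\right) \left(-1\right) = \frac{1899}{25} \left(-1\right) = - \frac{1899}{25}$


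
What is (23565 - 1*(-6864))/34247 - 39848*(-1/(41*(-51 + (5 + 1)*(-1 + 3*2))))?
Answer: -58194569/1282029 ≈ -45.393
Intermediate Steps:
(23565 - 1*(-6864))/34247 - 39848*(-1/(41*(-51 + (5 + 1)*(-1 + 3*2)))) = (23565 + 6864)*(1/34247) - 39848*(-1/(41*(-51 + 6*(-1 + 6)))) = 30429*(1/34247) - 39848*(-1/(41*(-51 + 6*5))) = 1323/1489 - 39848*(-1/(41*(-51 + 30))) = 1323/1489 - 39848/((-41*(-21))) = 1323/1489 - 39848/861 = -58194569/1282029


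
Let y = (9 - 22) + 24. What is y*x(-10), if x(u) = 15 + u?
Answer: 55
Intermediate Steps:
y = 11 (y = -13 + 24 = 11)
y*x(-10) = 11*(15 - 10) = 11*5 = 55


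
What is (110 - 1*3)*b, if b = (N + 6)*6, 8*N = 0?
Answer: 3852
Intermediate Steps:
N = 0 (N = (1/8)*0 = 0)
b = 36 (b = (0 + 6)*6 = 6*6 = 36)
(110 - 1*3)*b = (110 - 1*3)*36 = (110 - 3)*36 = 107*36 = 3852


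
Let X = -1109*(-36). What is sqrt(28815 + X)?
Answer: sqrt(68739) ≈ 262.18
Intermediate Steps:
X = 39924
sqrt(28815 + X) = sqrt(28815 + 39924) = sqrt(68739)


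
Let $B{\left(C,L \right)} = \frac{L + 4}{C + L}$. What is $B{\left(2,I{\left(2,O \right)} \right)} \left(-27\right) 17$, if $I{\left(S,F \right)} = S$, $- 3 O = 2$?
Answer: $- \frac{1377}{2} \approx -688.5$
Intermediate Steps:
$O = - \frac{2}{3}$ ($O = \left(- \frac{1}{3}\right) 2 = - \frac{2}{3} \approx -0.66667$)
$B{\left(C,L \right)} = \frac{4 + L}{C + L}$
$B{\left(2,I{\left(2,O \right)} \right)} \left(-27\right) 17 = \frac{4 + 2}{2 + 2} \left(-27\right) 17 = \frac{1}{4} \cdot 6 \left(-27\right) 17 = \frac{3}{2} \left(-27\right) 17 = \left(- \frac{81}{2}\right) 17 = - \frac{1377}{2}$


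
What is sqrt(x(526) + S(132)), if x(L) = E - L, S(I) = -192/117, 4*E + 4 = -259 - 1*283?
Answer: I*sqrt(4040634)/78 ≈ 25.771*I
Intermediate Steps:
E = -273/2 (E = -1 + (-259 - 1*283)/4 = -1 + (-259 - 283)/4 = -1 + (1/4)*(-542) = -1 - 271/2 = -273/2 ≈ -136.50)
S(I) = -64/39 (S(I) = -192*1/117 = -64/39)
x(L) = -273/2 - L
sqrt(x(526) + S(132)) = sqrt((-273/2 - 1*526) - 64/39) = sqrt((-273/2 - 526) - 64/39) = sqrt(-1325/2 - 64/39) = sqrt(-51803/78) = I*sqrt(4040634)/78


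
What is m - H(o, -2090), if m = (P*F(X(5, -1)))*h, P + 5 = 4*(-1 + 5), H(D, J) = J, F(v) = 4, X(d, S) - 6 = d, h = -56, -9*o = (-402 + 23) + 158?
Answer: -374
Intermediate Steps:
o = 221/9 (o = -((-402 + 23) + 158)/9 = -(-379 + 158)/9 = -⅑*(-221) = 221/9 ≈ 24.556)
X(d, S) = 6 + d
P = 11 (P = -5 + 4*(-1 + 5) = -5 + 4*4 = -5 + 16 = 11)
m = -2464 (m = (11*4)*(-56) = 44*(-56) = -2464)
m - H(o, -2090) = -2464 - 1*(-2090) = -2464 + 2090 = -374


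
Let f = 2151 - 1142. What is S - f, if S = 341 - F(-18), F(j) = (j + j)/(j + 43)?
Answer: -16664/25 ≈ -666.56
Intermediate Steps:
f = 1009
F(j) = 2*j/(43 + j) (F(j) = (2*j)/(43 + j) = 2*j/(43 + j))
S = 8561/25 (S = 341 - 2*(-18)/(43 - 18) = 341 - 2*(-18)/25 = 341 - 1*(-36/25) = 341 + 36/25 = 8561/25 ≈ 342.44)
S - f = 8561/25 - 1*1009 = 8561/25 - 1009 = -16664/25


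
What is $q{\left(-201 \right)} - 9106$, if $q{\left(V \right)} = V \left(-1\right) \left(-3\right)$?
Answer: $-9709$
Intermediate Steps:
$q{\left(V \right)} = 3 V$ ($q{\left(V \right)} = - V \left(-3\right) = 3 V$)
$q{\left(-201 \right)} - 9106 = 3 \left(-201\right) - 9106 = -603 - 9106 = -9709$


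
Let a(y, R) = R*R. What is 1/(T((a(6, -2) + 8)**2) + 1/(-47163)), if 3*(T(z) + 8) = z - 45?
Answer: 47163/1179074 ≈ 0.040000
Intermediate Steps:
a(y, R) = R**2
T(z) = -23 + z/3 (T(z) = -8 + (z - 45)/3 = -8 + (-45 + z)/3 = -8 + (-15 + z/3) = -23 + z/3)
1/(T((a(6, -2) + 8)**2) + 1/(-47163)) = 1/((-23 + ((-2)**2 + 8)**2/3) + 1/(-47163)) = 1/((-23 + (4 + 8)**2/3) - 1/47163) = 1/((-23 + (1/3)*12**2) - 1/47163) = 1/((-23 + (1/3)*144) - 1/47163) = 1/((-23 + 48) - 1/47163) = 1/(25 - 1/47163) = 1/(1179074/47163) = 47163/1179074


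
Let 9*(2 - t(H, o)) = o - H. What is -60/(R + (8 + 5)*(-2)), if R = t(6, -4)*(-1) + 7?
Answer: 540/199 ≈ 2.7136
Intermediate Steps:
t(H, o) = 2 - o/9 + H/9 (t(H, o) = 2 - (o - H)/9 = 2 + (-o/9 + H/9) = 2 - o/9 + H/9)
R = 35/9 (R = (2 - ⅑*(-4) + (⅑)*6)*(-1) + 7 = (2 + 4/9 + ⅔)*(-1) + 7 = (28/9)*(-1) + 7 = -28/9 + 7 = 35/9 ≈ 3.8889)
-60/(R + (8 + 5)*(-2)) = -60/(35/9 + (8 + 5)*(-2)) = -60/(35/9 + 13*(-2)) = -60/(35/9 - 26) = -60/(-199/9) = -60*(-9/199) = 540/199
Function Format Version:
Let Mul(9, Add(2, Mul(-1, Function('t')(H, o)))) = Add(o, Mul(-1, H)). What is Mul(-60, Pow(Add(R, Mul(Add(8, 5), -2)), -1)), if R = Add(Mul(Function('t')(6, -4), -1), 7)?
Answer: Rational(540, 199) ≈ 2.7136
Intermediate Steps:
Function('t')(H, o) = Add(2, Mul(Rational(-1, 9), o), Mul(Rational(1, 9), H)) (Function('t')(H, o) = Add(2, Mul(Rational(-1, 9), Add(o, Mul(-1, H)))) = Add(2, Add(Mul(Rational(-1, 9), o), Mul(Rational(1, 9), H))) = Add(2, Mul(Rational(-1, 9), o), Mul(Rational(1, 9), H)))
R = Rational(35, 9) (R = Add(Mul(Add(2, Mul(Rational(-1, 9), -4), Mul(Rational(1, 9), 6)), -1), 7) = Add(Mul(Add(2, Rational(4, 9), Rational(2, 3)), -1), 7) = Add(Mul(Rational(28, 9), -1), 7) = Add(Rational(-28, 9), 7) = Rational(35, 9) ≈ 3.8889)
Mul(-60, Pow(Add(R, Mul(Add(8, 5), -2)), -1)) = Mul(-60, Pow(Add(Rational(35, 9), Mul(Add(8, 5), -2)), -1)) = Mul(-60, Pow(Add(Rational(35, 9), Mul(13, -2)), -1)) = Mul(-60, Pow(Add(Rational(35, 9), -26), -1)) = Mul(-60, Pow(Rational(-199, 9), -1)) = Mul(-60, Rational(-9, 199)) = Rational(540, 199)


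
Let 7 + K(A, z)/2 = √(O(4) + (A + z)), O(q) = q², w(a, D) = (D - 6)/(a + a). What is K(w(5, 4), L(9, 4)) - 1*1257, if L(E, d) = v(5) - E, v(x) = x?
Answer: -1271 + 2*√295/5 ≈ -1264.1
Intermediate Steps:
w(a, D) = (-6 + D)/(2*a) (w(a, D) = (-6 + D)/((2*a)) = (-6 + D)*(1/(2*a)) = (-6 + D)/(2*a))
L(E, d) = 5 - E
K(A, z) = -14 + 2*√(16 + A + z) (K(A, z) = -14 + 2*√(4² + (A + z)) = -14 + 2*√(16 + (A + z)) = -14 + 2*√(16 + A + z))
K(w(5, 4), L(9, 4)) - 1*1257 = (-14 + 2*√(16 + (½)*(-6 + 4)/5 + (5 - 1*9))) - 1*1257 = (-14 + 2*√(16 + (½)*(⅕)*(-2) + (5 - 9))) - 1257 = (-14 + 2*√(16 - ⅕ - 4)) - 1257 = (-14 + 2*√(59/5)) - 1257 = (-14 + 2*(√295/5)) - 1257 = (-14 + 2*√295/5) - 1257 = -1271 + 2*√295/5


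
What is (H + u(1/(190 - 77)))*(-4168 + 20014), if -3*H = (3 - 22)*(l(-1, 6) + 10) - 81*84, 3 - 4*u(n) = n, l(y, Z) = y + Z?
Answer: 4232522061/113 ≈ 3.7456e+7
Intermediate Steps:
l(y, Z) = Z + y
u(n) = ¾ - n/4
H = 2363 (H = -((3 - 22)*((6 - 1) + 10) - 81*84)/3 = -(-19*(5 + 10) - 6804)/3 = -(-19*15 - 6804)/3 = -(-285 - 6804)/3 = -⅓*(-7089) = 2363)
(H + u(1/(190 - 77)))*(-4168 + 20014) = (2363 + (¾ - 1/(4*(190 - 77))))*(-4168 + 20014) = (2363 + (¾ - ¼/113))*15846 = (2363 + (¾ - ¼*1/113))*15846 = (2363 + (¾ - 1/452))*15846 = (2363 + 169/226)*15846 = (534207/226)*15846 = 4232522061/113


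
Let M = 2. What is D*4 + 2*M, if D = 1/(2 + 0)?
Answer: 6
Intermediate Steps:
D = ½ (D = 1/2 = ½ ≈ 0.50000)
D*4 + 2*M = (½)*4 + 2*2 = 2 + 4 = 6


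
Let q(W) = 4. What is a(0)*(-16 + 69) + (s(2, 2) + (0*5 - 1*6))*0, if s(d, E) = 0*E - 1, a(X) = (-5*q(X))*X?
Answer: 0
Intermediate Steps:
a(X) = -20*X (a(X) = (-5*4)*X = -20*X)
s(d, E) = -1 (s(d, E) = 0 - 1 = -1)
a(0)*(-16 + 69) + (s(2, 2) + (0*5 - 1*6))*0 = (-20*0)*(-16 + 69) + (-1 + (0*5 - 1*6))*0 = 0*53 + (-1 + (0 - 6))*0 = 0 + (-1 - 6)*0 = 0 - 7*0 = 0 + 0 = 0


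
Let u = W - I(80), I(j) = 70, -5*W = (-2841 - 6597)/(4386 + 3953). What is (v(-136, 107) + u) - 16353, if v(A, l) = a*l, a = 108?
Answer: -202920127/41695 ≈ -4866.8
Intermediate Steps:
W = 9438/41695 (W = -(-2841 - 6597)/(5*(4386 + 3953)) = -(-9438)/(5*8339) = -⅕*(-9438/8339) = 9438/41695 ≈ 0.22636)
v(A, l) = 108*l
u = -2909212/41695 (u = 9438/41695 - 1*70 = 9438/41695 - 70 = -2909212/41695 ≈ -69.774)
(v(-136, 107) + u) - 16353 = (108*107 - 2909212/41695) - 16353 = (11556 - 2909212/41695) - 16353 = 478918208/41695 - 16353 = -202920127/41695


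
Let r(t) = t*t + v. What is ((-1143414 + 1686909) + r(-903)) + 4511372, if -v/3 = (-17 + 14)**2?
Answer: 5870249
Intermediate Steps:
v = -27 (v = -3*(-17 + 14)**2 = -3*(-3)**2 = -3*9 = -27)
r(t) = -27 + t**2 (r(t) = t*t - 27 = t**2 - 27 = -27 + t**2)
((-1143414 + 1686909) + r(-903)) + 4511372 = ((-1143414 + 1686909) + (-27 + (-903)**2)) + 4511372 = (543495 + (-27 + 815409)) + 4511372 = (543495 + 815382) + 4511372 = 1358877 + 4511372 = 5870249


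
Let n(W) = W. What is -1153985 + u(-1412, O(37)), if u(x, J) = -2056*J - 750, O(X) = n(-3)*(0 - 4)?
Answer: -1179407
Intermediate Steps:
O(X) = 12 (O(X) = -3*(0 - 4) = -3*(-4) = 12)
u(x, J) = -750 - 2056*J
-1153985 + u(-1412, O(37)) = -1153985 + (-750 - 2056*12) = -1153985 + (-750 - 24672) = -1153985 - 25422 = -1179407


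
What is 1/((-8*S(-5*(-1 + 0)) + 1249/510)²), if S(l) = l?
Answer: 260100/366760801 ≈ 0.00070918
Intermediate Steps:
1/((-8*S(-5*(-1 + 0)) + 1249/510)²) = 1/((-(-40)*(-1 + 0) + 1249/510)²) = 1/((-(-40)*(-1) + 1249*(1/510))²) = 1/((-8*5 + 1249/510)²) = 1/((-40 + 1249/510)²) = 1/((-19151/510)²) = 1/(366760801/260100) = 260100/366760801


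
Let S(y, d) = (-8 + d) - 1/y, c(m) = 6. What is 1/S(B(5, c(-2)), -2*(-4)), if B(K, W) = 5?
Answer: -5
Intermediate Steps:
S(y, d) = -8 + d - 1/y
1/S(B(5, c(-2)), -2*(-4)) = 1/(-8 - 2*(-4) - 1/5) = 1/(-8 + 8 - 1*⅕) = 1/(-8 + 8 - ⅕) = 1/(-⅕) = -5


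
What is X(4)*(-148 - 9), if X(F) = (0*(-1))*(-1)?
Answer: 0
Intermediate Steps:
X(F) = 0 (X(F) = 0*(-1) = 0)
X(4)*(-148 - 9) = 0*(-148 - 9) = 0*(-157) = 0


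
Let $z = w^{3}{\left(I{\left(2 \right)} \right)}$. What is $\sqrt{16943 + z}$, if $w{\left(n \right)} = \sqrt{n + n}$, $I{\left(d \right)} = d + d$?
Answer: $\sqrt{16943 + 16 \sqrt{2}} \approx 130.25$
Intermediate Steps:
$I{\left(d \right)} = 2 d$
$w{\left(n \right)} = \sqrt{2} \sqrt{n}$ ($w{\left(n \right)} = \sqrt{2 n} = \sqrt{2} \sqrt{n}$)
$z = 16 \sqrt{2}$ ($z = \left(\sqrt{2} \sqrt{2 \cdot 2}\right)^{3} = \left(\sqrt{2} \sqrt{4}\right)^{3} = \left(\sqrt{2} \cdot 2\right)^{3} = \left(2 \sqrt{2}\right)^{3} = 16 \sqrt{2} \approx 22.627$)
$\sqrt{16943 + z} = \sqrt{16943 + 16 \sqrt{2}}$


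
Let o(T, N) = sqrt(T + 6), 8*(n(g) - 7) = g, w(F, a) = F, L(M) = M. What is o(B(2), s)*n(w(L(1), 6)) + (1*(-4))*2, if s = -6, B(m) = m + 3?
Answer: -8 + 57*sqrt(11)/8 ≈ 15.631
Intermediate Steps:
B(m) = 3 + m
n(g) = 7 + g/8
o(T, N) = sqrt(6 + T)
o(B(2), s)*n(w(L(1), 6)) + (1*(-4))*2 = sqrt(6 + (3 + 2))*(7 + (1/8)*1) + (1*(-4))*2 = sqrt(6 + 5)*(7 + 1/8) - 4*2 = sqrt(11)*(57/8) - 8 = 57*sqrt(11)/8 - 8 = -8 + 57*sqrt(11)/8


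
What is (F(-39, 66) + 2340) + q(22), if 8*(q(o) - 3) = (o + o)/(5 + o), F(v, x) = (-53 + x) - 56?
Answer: 124211/54 ≈ 2300.2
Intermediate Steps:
F(v, x) = -109 + x
q(o) = 3 + o/(4*(5 + o)) (q(o) = 3 + ((o + o)/(5 + o))/8 = 3 + ((2*o)/(5 + o))/8 = 3 + (2*o/(5 + o))/8 = 3 + o/(4*(5 + o)))
(F(-39, 66) + 2340) + q(22) = ((-109 + 66) + 2340) + (60 + 13*22)/(4*(5 + 22)) = (-43 + 2340) + (¼)*(60 + 286)/27 = 2297 + (¼)*(1/27)*346 = 2297 + 173/54 = 124211/54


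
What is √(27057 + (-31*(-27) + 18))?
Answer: 2*√6978 ≈ 167.07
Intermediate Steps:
√(27057 + (-31*(-27) + 18)) = √(27057 + (837 + 18)) = √(27057 + 855) = √27912 = 2*√6978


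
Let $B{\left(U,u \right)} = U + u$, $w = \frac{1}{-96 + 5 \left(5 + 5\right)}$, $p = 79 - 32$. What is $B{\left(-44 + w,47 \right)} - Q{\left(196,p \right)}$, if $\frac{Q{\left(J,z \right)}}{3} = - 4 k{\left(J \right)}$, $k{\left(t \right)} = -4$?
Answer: $- \frac{2071}{46} \approx -45.022$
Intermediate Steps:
$p = 47$
$w = - \frac{1}{46}$ ($w = \frac{1}{-96 + 5 \cdot 10} = \frac{1}{-96 + 50} = \frac{1}{-46} = - \frac{1}{46} \approx -0.021739$)
$Q{\left(J,z \right)} = 48$ ($Q{\left(J,z \right)} = 3 \left(\left(-4\right) \left(-4\right)\right) = 3 \cdot 16 = 48$)
$B{\left(-44 + w,47 \right)} - Q{\left(196,p \right)} = \left(\left(-44 - \frac{1}{46}\right) + 47\right) - 48 = \left(- \frac{2025}{46} + 47\right) - 48 = \frac{137}{46} - 48 = - \frac{2071}{46}$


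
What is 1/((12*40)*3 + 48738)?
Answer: 1/50178 ≈ 1.9929e-5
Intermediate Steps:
1/((12*40)*3 + 48738) = 1/(480*3 + 48738) = 1/(1440 + 48738) = 1/50178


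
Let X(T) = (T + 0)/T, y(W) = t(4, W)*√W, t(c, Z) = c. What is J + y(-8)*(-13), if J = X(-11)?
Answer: 1 - 104*I*√2 ≈ 1.0 - 147.08*I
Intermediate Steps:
y(W) = 4*√W
X(T) = 1 (X(T) = T/T = 1)
J = 1
J + y(-8)*(-13) = 1 + (4*√(-8))*(-13) = 1 + (4*(2*I*√2))*(-13) = 1 + (8*I*√2)*(-13) = 1 - 104*I*√2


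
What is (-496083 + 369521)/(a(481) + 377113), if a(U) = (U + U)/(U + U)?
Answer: -63281/188557 ≈ -0.33561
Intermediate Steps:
a(U) = 1 (a(U) = (2*U)/((2*U)) = (2*U)*(1/(2*U)) = 1)
(-496083 + 369521)/(a(481) + 377113) = (-496083 + 369521)/(1 + 377113) = -126562/377114 = -126562*1/377114 = -63281/188557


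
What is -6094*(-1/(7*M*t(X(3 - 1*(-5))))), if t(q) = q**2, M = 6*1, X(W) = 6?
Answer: 3047/756 ≈ 4.0304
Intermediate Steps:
M = 6
-6094*(-1/(7*M*t(X(3 - 1*(-5))))) = -6094/(-7*6*6**2) = -6094/((-42*36)) = -6094/(-1512) = -6094*(-1/1512) = 3047/756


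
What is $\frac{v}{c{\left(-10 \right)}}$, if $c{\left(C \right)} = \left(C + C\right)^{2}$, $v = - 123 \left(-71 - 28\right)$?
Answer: $\frac{12177}{400} \approx 30.443$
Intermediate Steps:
$v = 12177$ ($v = \left(-123\right) \left(-99\right) = 12177$)
$c{\left(C \right)} = 4 C^{2}$ ($c{\left(C \right)} = \left(2 C\right)^{2} = 4 C^{2}$)
$\frac{v}{c{\left(-10 \right)}} = \frac{12177}{4 \left(-10\right)^{2}} = \frac{12177}{4 \cdot 100} = \frac{12177}{400}$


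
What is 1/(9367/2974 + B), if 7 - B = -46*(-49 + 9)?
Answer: -2974/5441975 ≈ -0.00054649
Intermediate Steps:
B = -1833 (B = 7 - (-46)*(-49 + 9) = 7 - (-46)*(-40) = 7 - 1*1840 = 7 - 1840 = -1833)
1/(9367/2974 + B) = 1/(9367/2974 - 1833) = 1/(-5441975/2974) = -2974/5441975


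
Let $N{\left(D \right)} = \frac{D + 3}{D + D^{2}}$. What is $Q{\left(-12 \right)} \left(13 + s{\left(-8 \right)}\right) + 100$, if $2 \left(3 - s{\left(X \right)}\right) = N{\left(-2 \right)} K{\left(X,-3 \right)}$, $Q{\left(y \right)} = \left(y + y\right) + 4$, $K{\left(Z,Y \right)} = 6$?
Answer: $-190$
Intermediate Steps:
$N{\left(D \right)} = \frac{3 + D}{D + D^{2}}$
$Q{\left(y \right)} = 4 + 2 y$ ($Q{\left(y \right)} = 2 y + 4 = 4 + 2 y$)
$s{\left(X \right)} = \frac{3}{2}$ ($s{\left(X \right)} = 3 - \frac{\frac{3 - 2}{\left(-2\right) \left(1 - 2\right)} 6}{2} = 3 - \frac{\left(- \frac{1}{2}\right) \frac{1}{-1} \cdot 1 \cdot 6}{2} = 3 - \frac{\left(- \frac{1}{2}\right) \left(-1\right) 1 \cdot 6}{2} = 3 - \frac{\frac{1}{2} \cdot 6}{2} = 3 - \frac{3}{2} = \frac{3}{2}$)
$Q{\left(-12 \right)} \left(13 + s{\left(-8 \right)}\right) + 100 = \left(4 + 2 \left(-12\right)\right) \left(13 + \frac{3}{2}\right) + 100 = \left(4 - 24\right) \frac{29}{2} + 100 = \left(-20\right) \frac{29}{2} + 100 = -290 + 100 = -190$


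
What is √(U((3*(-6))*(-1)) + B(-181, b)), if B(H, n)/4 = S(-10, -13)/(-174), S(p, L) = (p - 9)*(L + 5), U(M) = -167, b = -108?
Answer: I*√1290471/87 ≈ 13.057*I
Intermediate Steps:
S(p, L) = (-9 + p)*(5 + L)
B(H, n) = -304/87 (B(H, n) = 4*((-45 - 9*(-13) + 5*(-10) - 13*(-10))/(-174)) = 4*((-45 + 117 - 50 + 130)*(-1/174)) = 4*(152*(-1/174)) = 4*(-76/87) = -304/87)
√(U((3*(-6))*(-1)) + B(-181, b)) = √(-167 - 304/87) = √(-14833/87) = I*√1290471/87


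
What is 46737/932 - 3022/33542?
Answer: 782417975/15630572 ≈ 50.057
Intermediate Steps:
46737/932 - 3022/33542 = 46737*(1/932) - 3022*1/33542 = 46737/932 - 1511/16771 = 782417975/15630572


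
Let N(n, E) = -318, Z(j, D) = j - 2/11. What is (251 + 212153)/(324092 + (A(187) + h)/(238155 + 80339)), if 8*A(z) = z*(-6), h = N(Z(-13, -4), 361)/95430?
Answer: 4303854801025120/6566942751918843 ≈ 0.65538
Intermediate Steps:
Z(j, D) = -2/11 + j (Z(j, D) = j - 2/11 = -2/11 + j)
h = -53/15905 (h = -318/95430 = -318*1/95430 = -53/15905 ≈ -0.0033323)
A(z) = -3*z/4 (A(z) = (z*(-6))/8 = (-6*z)/8 = -3*z/4)
(251 + 212153)/(324092 + (A(187) + h)/(238155 + 80339)) = (251 + 212153)/(324092 + (-¾*187 - 53/15905)/(238155 + 80339)) = 212404/(324092 + (-561/4 - 53/15905)/318494) = 212404/(324092 - 8922917/63620*1/318494) = 212404/(324092 - 8922917/20262588280) = 212404/(6566942751918843/20262588280) = 212404*(20262588280/6566942751918843) = 4303854801025120/6566942751918843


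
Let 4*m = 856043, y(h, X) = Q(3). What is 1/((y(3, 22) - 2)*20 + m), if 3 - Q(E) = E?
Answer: 4/855883 ≈ 4.6735e-6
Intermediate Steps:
Q(E) = 3 - E
y(h, X) = 0 (y(h, X) = 3 - 1*3 = 3 - 3 = 0)
m = 856043/4 (m = (1/4)*856043 = 856043/4 ≈ 2.1401e+5)
1/((y(3, 22) - 2)*20 + m) = 1/((0 - 2)*20 + 856043/4) = 1/(-2*20 + 856043/4) = 1/(-40 + 856043/4) = 1/(855883/4) = 4/855883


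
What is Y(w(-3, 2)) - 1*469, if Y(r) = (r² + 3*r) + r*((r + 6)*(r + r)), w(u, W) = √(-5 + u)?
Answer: -573 - 26*I*√2 ≈ -573.0 - 36.77*I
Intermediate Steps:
Y(r) = r² + 3*r + 2*r²*(6 + r) (Y(r) = (r² + 3*r) + r*((6 + r)*(2*r)) = (r² + 3*r) + r*(2*r*(6 + r)) = (r² + 3*r) + 2*r²*(6 + r) = r² + 3*r + 2*r²*(6 + r))
Y(w(-3, 2)) - 1*469 = √(-5 - 3)*(3 + 2*(√(-5 - 3))² + 13*√(-5 - 3)) - 1*469 = √(-8)*(3 + 2*(√(-8))² + 13*√(-8)) - 469 = (2*I*√2)*(3 + 2*(2*I*√2)² + 13*(2*I*√2)) - 469 = (2*I*√2)*(3 + 2*(-8) + 26*I*√2) - 469 = (2*I*√2)*(3 - 16 + 26*I*√2) - 469 = (2*I*√2)*(-13 + 26*I*√2) - 469 = 2*I*√2*(-13 + 26*I*√2) - 469 = -469 + 2*I*√2*(-13 + 26*I*√2)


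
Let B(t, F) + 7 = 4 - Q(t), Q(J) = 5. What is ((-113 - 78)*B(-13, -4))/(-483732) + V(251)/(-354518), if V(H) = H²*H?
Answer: -1912479309059/42872925294 ≈ -44.608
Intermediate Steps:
V(H) = H³
B(t, F) = -8 (B(t, F) = -7 + (4 - 1*5) = -7 + (4 - 5) = -7 - 1 = -8)
((-113 - 78)*B(-13, -4))/(-483732) + V(251)/(-354518) = ((-113 - 78)*(-8))/(-483732) + 251³/(-354518) = -191*(-8)*(-1/483732) + 15813251*(-1/354518) = 1528*(-1/483732) - 15813251/354518 = -382/120933 - 15813251/354518 = -1912479309059/42872925294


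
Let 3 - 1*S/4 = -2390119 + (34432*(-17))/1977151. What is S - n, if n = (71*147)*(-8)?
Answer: 1121624408880/116303 ≈ 9.6440e+6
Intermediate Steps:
n = -83496 (n = 10437*(-8) = -83496)
S = 1111913573592/116303 (S = 12 - 4*(-2390119 + (34432*(-17))/1977151) = 12 - 4*(-2390119 - 585344*1/1977151) = 12 - 4*(-2390119 - 34432/116303) = 12 - 4*(-277978044489/116303) = 12 + 1111912177956/116303 = 1111913573592/116303 ≈ 9.5605e+6)
S - n = 1111913573592/116303 - 1*(-83496) = 1111913573592/116303 + 83496 = 1121624408880/116303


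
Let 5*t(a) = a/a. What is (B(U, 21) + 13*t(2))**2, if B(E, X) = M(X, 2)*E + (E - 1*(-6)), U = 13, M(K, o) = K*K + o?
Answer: 835383409/25 ≈ 3.3415e+7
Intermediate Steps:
M(K, o) = o + K**2 (M(K, o) = K**2 + o = o + K**2)
t(a) = 1/5 (t(a) = (a/a)/5 = (1/5)*1 = 1/5)
B(E, X) = 6 + E + E*(2 + X**2) (B(E, X) = (2 + X**2)*E + (E - 1*(-6)) = E*(2 + X**2) + (E + 6) = E*(2 + X**2) + (6 + E) = 6 + E + E*(2 + X**2))
(B(U, 21) + 13*t(2))**2 = ((6 + 13 + 13*(2 + 21**2)) + 13*(1/5))**2 = ((6 + 13 + 13*(2 + 441)) + 13/5)**2 = ((6 + 13 + 13*443) + 13/5)**2 = ((6 + 13 + 5759) + 13/5)**2 = (5778 + 13/5)**2 = (28903/5)**2 = 835383409/25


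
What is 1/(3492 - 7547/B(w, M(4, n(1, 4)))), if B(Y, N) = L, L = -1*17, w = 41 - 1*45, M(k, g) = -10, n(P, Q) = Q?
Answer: 17/66911 ≈ 0.00025407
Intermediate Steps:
w = -4 (w = 41 - 45 = -4)
L = -17
B(Y, N) = -17
1/(3492 - 7547/B(w, M(4, n(1, 4)))) = 1/(3492 - 7547/(-17)) = 1/(3492 - 7547*(-1/17)) = 1/(3492 + 7547/17) = 1/(66911/17) = 17/66911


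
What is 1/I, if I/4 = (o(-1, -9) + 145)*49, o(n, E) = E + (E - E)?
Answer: 1/26656 ≈ 3.7515e-5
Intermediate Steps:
o(n, E) = E (o(n, E) = E + 0 = E)
I = 26656 (I = 4*((-9 + 145)*49) = 4*(136*49) = 4*6664 = 26656)
1/I = 1/26656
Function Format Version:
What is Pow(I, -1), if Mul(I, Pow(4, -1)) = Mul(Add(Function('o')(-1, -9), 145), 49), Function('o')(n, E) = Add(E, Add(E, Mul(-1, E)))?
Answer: Rational(1, 26656) ≈ 3.7515e-5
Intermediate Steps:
Function('o')(n, E) = E (Function('o')(n, E) = Add(E, 0) = E)
I = 26656 (I = Mul(4, Mul(Add(-9, 145), 49)) = Mul(4, Mul(136, 49)) = Mul(4, 6664) = 26656)
Pow(I, -1) = Pow(26656, -1) = Rational(1, 26656)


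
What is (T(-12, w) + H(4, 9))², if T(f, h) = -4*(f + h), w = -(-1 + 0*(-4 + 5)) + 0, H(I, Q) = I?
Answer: 2304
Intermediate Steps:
w = 1 (w = -(-1 + 0*1) + 0 = -(-1 + 0) + 0 = -1*(-1) + 0 = 1 + 0 = 1)
T(f, h) = -4*f - 4*h
(T(-12, w) + H(4, 9))² = ((-4*(-12) - 4*1) + 4)² = ((48 - 4) + 4)² = (44 + 4)² = 48² = 2304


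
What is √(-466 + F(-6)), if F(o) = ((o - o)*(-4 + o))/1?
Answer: I*√466 ≈ 21.587*I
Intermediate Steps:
F(o) = 0 (F(o) = (0*(-4 + o))*1 = 0*1 = 0)
√(-466 + F(-6)) = √(-466 + 0) = √(-466) = I*√466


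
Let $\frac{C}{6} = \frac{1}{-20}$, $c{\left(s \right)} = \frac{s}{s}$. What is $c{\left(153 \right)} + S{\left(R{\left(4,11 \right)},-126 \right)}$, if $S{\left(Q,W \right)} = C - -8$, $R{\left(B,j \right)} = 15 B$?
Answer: $\frac{87}{10} \approx 8.7$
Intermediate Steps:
$c{\left(s \right)} = 1$
$C = - \frac{3}{10}$ ($C = \frac{6}{-20} = 6 \left(- \frac{1}{20}\right) = - \frac{3}{10} \approx -0.3$)
$S{\left(Q,W \right)} = \frac{77}{10}$ ($S{\left(Q,W \right)} = - \frac{3}{10} - -8 = - \frac{3}{10} + 8 = \frac{77}{10}$)
$c{\left(153 \right)} + S{\left(R{\left(4,11 \right)},-126 \right)} = 1 + \frac{77}{10} = \frac{87}{10}$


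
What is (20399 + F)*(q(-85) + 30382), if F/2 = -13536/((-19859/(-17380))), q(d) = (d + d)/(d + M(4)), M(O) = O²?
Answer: -19589843520976/195753 ≈ -1.0007e+8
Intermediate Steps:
q(d) = 2*d/(16 + d) (q(d) = (d + d)/(d + 4²) = (2*d)/(d + 16) = (2*d)/(16 + d) = 2*d/(16 + d))
F = -470511360/19859 (F = 2*(-13536/((-19859/(-17380)))) = 2*(-13536/((-19859*(-1/17380)))) = 2*(-13536/19859/17380) = 2*(-13536*17380/19859) = 2*(-235255680/19859) = -470511360/19859 ≈ -23693.)
(20399 + F)*(q(-85) + 30382) = (20399 - 470511360/19859)*(2*(-85)/(16 - 85) + 30382) = -65407619*(2*(-85)/(-69) + 30382)/19859 = -65407619*(2*(-85)*(-1/69) + 30382)/19859 = -65407619*(170/69 + 30382)/19859 = -65407619/19859*2096528/69 = -19589843520976/195753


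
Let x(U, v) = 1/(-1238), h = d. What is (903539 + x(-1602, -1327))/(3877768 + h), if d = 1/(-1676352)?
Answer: 49345683357024/211779582321335 ≈ 0.23300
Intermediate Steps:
d = -1/1676352 ≈ -5.9653e-7
h = -1/1676352 ≈ -5.9653e-7
x(U, v) = -1/1238
(903539 + x(-1602, -1327))/(3877768 + h) = (903539 - 1/1238)/(3877768 - 1/1676352) = 1118581281/(1238*(6500504142335/1676352)) = (1118581281/1238)*(1676352/6500504142335) = 49345683357024/211779582321335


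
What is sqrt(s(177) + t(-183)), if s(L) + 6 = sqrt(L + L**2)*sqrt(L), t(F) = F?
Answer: sqrt(-189 + 177*sqrt(178)) ≈ 46.610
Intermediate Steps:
s(L) = -6 + sqrt(L)*sqrt(L + L**2) (s(L) = -6 + sqrt(L + L**2)*sqrt(L) = -6 + sqrt(L)*sqrt(L + L**2))
sqrt(s(177) + t(-183)) = sqrt((-6 + sqrt(177)*sqrt(177*(1 + 177))) - 183) = sqrt((-6 + sqrt(177)*sqrt(177*178)) - 183) = sqrt((-6 + sqrt(177)*sqrt(31506)) - 183) = sqrt((-6 + 177*sqrt(178)) - 183) = sqrt(-189 + 177*sqrt(178))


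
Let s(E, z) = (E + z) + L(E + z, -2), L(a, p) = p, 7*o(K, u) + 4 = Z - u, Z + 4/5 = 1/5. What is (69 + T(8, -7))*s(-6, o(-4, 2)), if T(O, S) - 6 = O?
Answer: -25979/35 ≈ -742.26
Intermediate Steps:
T(O, S) = 6 + O
Z = -3/5 (Z = -4/5 + 1/5 = -3/5 ≈ -0.60000)
o(K, u) = -23/35 - u/7 (o(K, u) = -4/7 + (-3/5 - u)/7 = -4/7 + (-3/35 - u/7) = -23/35 - u/7)
s(E, z) = -2 + E + z (s(E, z) = (E + z) - 2 = -2 + E + z)
(69 + T(8, -7))*s(-6, o(-4, 2)) = (69 + (6 + 8))*(-2 - 6 + (-23/35 - 1/7*2)) = (69 + 14)*(-2 - 6 + (-23/35 - 2/7)) = 83*(-2 - 6 - 33/35) = 83*(-313/35) = -25979/35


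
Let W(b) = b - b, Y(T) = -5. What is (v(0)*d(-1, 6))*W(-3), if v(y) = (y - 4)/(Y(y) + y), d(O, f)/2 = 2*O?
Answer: 0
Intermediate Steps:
d(O, f) = 4*O (d(O, f) = 2*(2*O) = 4*O)
W(b) = 0
v(y) = (-4 + y)/(-5 + y) (v(y) = (y - 4)/(-5 + y) = (-4 + y)/(-5 + y))
(v(0)*d(-1, 6))*W(-3) = (((-4 + 0)/(-5 + 0))*(4*(-1)))*0 = ((-4/(-5))*(-4))*0 = (-⅕*(-4)*(-4))*0 = ((⅘)*(-4))*0 = -16/5*0 = 0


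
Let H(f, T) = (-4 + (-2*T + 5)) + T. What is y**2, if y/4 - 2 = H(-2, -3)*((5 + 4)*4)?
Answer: 341056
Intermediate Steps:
H(f, T) = 1 - T (H(f, T) = (-4 + (5 - 2*T)) + T = (1 - 2*T) + T = 1 - T)
y = 584 (y = 8 + 4*((1 - 1*(-3))*((5 + 4)*4)) = 8 + 4*((1 + 3)*(9*4)) = 8 + 4*(4*36) = 8 + 4*144 = 8 + 576 = 584)
y**2 = 584**2 = 341056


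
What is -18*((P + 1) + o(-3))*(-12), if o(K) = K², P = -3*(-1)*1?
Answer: 2808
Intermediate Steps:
P = 3 (P = 3*1 = 3)
-18*((P + 1) + o(-3))*(-12) = -18*((3 + 1) + (-3)²)*(-12) = -18*(4 + 9)*(-12) = -18*13*(-12) = -234*(-12) = 2808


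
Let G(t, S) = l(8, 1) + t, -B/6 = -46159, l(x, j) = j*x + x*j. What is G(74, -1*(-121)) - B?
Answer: -276864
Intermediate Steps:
l(x, j) = 2*j*x (l(x, j) = j*x + j*x = 2*j*x)
B = 276954 (B = -6*(-46159) = 276954)
G(t, S) = 16 + t (G(t, S) = 2*1*8 + t = 16 + t)
G(74, -1*(-121)) - B = (16 + 74) - 1*276954 = 90 - 276954 = -276864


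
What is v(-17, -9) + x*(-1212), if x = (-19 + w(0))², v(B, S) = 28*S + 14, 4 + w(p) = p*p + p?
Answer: -641386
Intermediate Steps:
w(p) = -4 + p + p² (w(p) = -4 + (p*p + p) = -4 + (p² + p) = -4 + (p + p²) = -4 + p + p²)
v(B, S) = 14 + 28*S
x = 529 (x = (-19 + (-4 + 0 + 0²))² = (-19 + (-4 + 0 + 0))² = (-19 - 4)² = (-23)² = 529)
v(-17, -9) + x*(-1212) = (14 + 28*(-9)) + 529*(-1212) = (14 - 252) - 641148 = -238 - 641148 = -641386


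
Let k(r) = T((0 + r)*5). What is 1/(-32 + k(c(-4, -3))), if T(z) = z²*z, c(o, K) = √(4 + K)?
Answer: 1/93 ≈ 0.010753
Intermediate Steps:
T(z) = z³
k(r) = 125*r³ (k(r) = ((0 + r)*5)³ = (r*5)³ = (5*r)³ = 125*r³)
1/(-32 + k(c(-4, -3))) = 1/(-32 + 125*(√(4 - 3))³) = 1/(-32 + 125*(√1)³) = 1/(-32 + 125*1³) = 1/(-32 + 125*1) = 1/(-32 + 125) = 1/93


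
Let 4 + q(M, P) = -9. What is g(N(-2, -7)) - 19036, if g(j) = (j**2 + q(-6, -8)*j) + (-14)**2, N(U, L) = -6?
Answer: -18726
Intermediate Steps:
q(M, P) = -13 (q(M, P) = -4 - 9 = -13)
g(j) = 196 + j**2 - 13*j (g(j) = (j**2 - 13*j) + (-14)**2 = (j**2 - 13*j) + 196 = 196 + j**2 - 13*j)
g(N(-2, -7)) - 19036 = (196 + (-6)**2 - 13*(-6)) - 19036 = (196 + 36 + 78) - 19036 = 310 - 19036 = -18726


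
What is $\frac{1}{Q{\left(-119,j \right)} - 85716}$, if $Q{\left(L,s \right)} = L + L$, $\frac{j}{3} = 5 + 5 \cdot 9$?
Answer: $- \frac{1}{85954} \approx -1.1634 \cdot 10^{-5}$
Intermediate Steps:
$j = 150$ ($j = 3 \left(5 + 5 \cdot 9\right) = 3 \left(5 + 45\right) = 3 \cdot 50 = 150$)
$Q{\left(L,s \right)} = 2 L$
$\frac{1}{Q{\left(-119,j \right)} - 85716} = \frac{1}{2 \left(-119\right) - 85716} = \frac{1}{-238 - 85716} = \frac{1}{-85954} = - \frac{1}{85954}$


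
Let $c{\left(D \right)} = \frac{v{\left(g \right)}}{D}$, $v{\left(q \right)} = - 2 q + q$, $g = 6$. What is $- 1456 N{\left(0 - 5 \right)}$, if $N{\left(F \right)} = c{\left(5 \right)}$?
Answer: $\frac{8736}{5} \approx 1747.2$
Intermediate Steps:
$v{\left(q \right)} = - q$
$c{\left(D \right)} = - \frac{6}{D}$ ($c{\left(D \right)} = \frac{\left(-1\right) 6}{D} = - \frac{6}{D}$)
$N{\left(F \right)} = - \frac{6}{5}$
$- 1456 N{\left(0 - 5 \right)} = \left(-1456\right) \left(- \frac{6}{5}\right) = \frac{8736}{5}$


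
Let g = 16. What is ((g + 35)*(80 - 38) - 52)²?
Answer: 4368100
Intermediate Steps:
((g + 35)*(80 - 38) - 52)² = ((16 + 35)*(80 - 38) - 52)² = (51*42 - 52)² = (2142 - 52)² = 2090² = 4368100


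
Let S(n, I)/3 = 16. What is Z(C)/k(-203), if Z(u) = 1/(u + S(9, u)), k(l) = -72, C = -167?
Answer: 1/8568 ≈ 0.00011671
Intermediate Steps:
S(n, I) = 48 (S(n, I) = 3*16 = 48)
Z(u) = 1/(48 + u) (Z(u) = 1/(u + 48) = 1/(48 + u))
Z(C)/k(-203) = 1/((48 - 167)*(-72)) = -1/72/(-119) = -1/119*(-1/72) = 1/8568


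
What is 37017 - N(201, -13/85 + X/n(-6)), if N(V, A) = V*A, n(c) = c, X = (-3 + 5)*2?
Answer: 3160448/85 ≈ 37182.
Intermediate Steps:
X = 4 (X = 2*2 = 4)
N(V, A) = A*V
37017 - N(201, -13/85 + X/n(-6)) = 37017 - (-13/85 + 4/(-6))*201 = 37017 - (-13*1/85 + 4*(-⅙))*201 = 37017 - (-13/85 - ⅔)*201 = 37017 - (-209)*201/255 = 37017 - 1*(-14003/85) = 37017 + 14003/85 = 3160448/85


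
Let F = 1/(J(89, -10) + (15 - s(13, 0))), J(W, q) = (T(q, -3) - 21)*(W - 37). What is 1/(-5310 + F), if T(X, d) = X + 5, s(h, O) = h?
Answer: -1350/7168501 ≈ -0.00018832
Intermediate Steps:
T(X, d) = 5 + X
J(W, q) = (-37 + W)*(-16 + q) (J(W, q) = ((5 + q) - 21)*(W - 37) = (-16 + q)*(-37 + W) = (-37 + W)*(-16 + q))
F = -1/1350 (F = 1/((592 - 37*(-10) - 16*89 + 89*(-10)) + (15 - 1*13)) = 1/((592 + 370 - 1424 - 890) + (15 - 13)) = 1/(-1352 + 2) = 1/(-1350) = -1/1350 ≈ -0.00074074)
1/(-5310 + F) = 1/(-5310 - 1/1350) = 1/(-7168501/1350) = -1350/7168501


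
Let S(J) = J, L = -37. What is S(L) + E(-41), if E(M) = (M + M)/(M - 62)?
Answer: -3729/103 ≈ -36.204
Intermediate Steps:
E(M) = 2*M/(-62 + M) (E(M) = (2*M)/(-62 + M) = 2*M/(-62 + M))
S(L) + E(-41) = -37 + 2*(-41)/(-62 - 41) = -37 + 2*(-41)/(-103) = -37 + 2*(-41)*(-1/103) = -37 + 82/103 = -3729/103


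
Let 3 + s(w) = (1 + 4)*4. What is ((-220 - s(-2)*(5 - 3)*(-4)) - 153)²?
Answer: 56169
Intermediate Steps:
s(w) = 17 (s(w) = -3 + (1 + 4)*4 = -3 + 5*4 = -3 + 20 = 17)
((-220 - s(-2)*(5 - 3)*(-4)) - 153)² = ((-220 - 17*(5 - 3)*(-4)) - 153)² = ((-220 - 17*2*(-4)) - 153)² = ((-220 - 17*(-8)) - 153)² = ((-220 - 1*(-136)) - 153)² = ((-220 + 136) - 153)² = (-84 - 153)² = (-237)² = 56169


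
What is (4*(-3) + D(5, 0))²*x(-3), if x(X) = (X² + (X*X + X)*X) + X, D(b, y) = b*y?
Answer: -1728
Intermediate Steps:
x(X) = X + X² + X*(X + X²) (x(X) = (X² + (X² + X)*X) + X = (X² + (X + X²)*X) + X = (X² + X*(X + X²)) + X = X + X² + X*(X + X²))
(4*(-3) + D(5, 0))²*x(-3) = (4*(-3) + 5*0)²*(-3*(1 + (-3)² + 2*(-3))) = (-12 + 0)²*(-3*(1 + 9 - 6)) = (-12)²*(-3*4) = 144*(-12) = -1728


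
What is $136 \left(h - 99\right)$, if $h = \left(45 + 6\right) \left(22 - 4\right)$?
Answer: $111384$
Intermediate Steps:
$h = 918$ ($h = 51 \cdot 18 = 918$)
$136 \left(h - 99\right) = 136 \left(918 - 99\right) = 136 \cdot 819 = 111384$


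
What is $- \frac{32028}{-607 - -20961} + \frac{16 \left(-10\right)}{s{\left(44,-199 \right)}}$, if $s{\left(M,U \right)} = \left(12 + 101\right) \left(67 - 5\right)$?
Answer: $- \frac{56911202}{35650031} \approx -1.5964$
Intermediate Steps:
$s{\left(M,U \right)} = 7006$ ($s{\left(M,U \right)} = 113 \cdot 62 = 7006$)
$- \frac{32028}{-607 - -20961} + \frac{16 \left(-10\right)}{s{\left(44,-199 \right)}} = - \frac{32028}{-607 - -20961} + \frac{16 \left(-10\right)}{7006} = - \frac{32028}{-607 + 20961} - \frac{80}{3503} = - \frac{32028}{20354} - \frac{80}{3503} = \left(-32028\right) \frac{1}{20354} - \frac{80}{3503} = - \frac{16014}{10177} - \frac{80}{3503} = - \frac{56911202}{35650031}$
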